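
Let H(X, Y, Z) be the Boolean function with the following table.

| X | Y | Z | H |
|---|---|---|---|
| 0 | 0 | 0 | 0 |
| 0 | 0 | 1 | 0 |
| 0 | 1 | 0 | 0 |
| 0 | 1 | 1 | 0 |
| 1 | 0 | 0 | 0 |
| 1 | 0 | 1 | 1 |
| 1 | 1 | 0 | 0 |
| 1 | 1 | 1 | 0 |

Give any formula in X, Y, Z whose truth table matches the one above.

Only row (1,0,1) gives 1. That row's minterm X·¬Y·Z is H directly.

H(X, Y, Z) = (X AND NOT Y) AND Z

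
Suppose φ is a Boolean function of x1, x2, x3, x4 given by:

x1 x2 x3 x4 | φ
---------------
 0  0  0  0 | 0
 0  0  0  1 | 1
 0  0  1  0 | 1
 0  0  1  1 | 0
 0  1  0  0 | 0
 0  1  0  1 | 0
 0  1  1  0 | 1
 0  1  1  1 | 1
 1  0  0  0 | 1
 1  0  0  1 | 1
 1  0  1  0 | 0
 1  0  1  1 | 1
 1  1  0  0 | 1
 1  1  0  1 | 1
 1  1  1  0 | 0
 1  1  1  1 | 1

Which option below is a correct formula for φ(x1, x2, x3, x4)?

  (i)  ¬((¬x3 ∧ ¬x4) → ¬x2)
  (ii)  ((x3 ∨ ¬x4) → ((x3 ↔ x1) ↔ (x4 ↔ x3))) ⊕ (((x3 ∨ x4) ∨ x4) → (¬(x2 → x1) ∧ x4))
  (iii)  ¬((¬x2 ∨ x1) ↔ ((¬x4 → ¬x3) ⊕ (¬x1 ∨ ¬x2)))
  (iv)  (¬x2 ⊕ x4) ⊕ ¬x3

(i) disagrees with φ on (0,0,0,1) (formula → 0, table → 1); rule it out.
(iii) disagrees with φ on (0,0,0,0) (formula → 1, table → 0); rule it out.
(iv) disagrees with φ on (0,1,0,0) (formula → 1, table → 0); rule it out.
(ii) is the remaining candidate, and it agrees with φ on all 16 inputs.

ii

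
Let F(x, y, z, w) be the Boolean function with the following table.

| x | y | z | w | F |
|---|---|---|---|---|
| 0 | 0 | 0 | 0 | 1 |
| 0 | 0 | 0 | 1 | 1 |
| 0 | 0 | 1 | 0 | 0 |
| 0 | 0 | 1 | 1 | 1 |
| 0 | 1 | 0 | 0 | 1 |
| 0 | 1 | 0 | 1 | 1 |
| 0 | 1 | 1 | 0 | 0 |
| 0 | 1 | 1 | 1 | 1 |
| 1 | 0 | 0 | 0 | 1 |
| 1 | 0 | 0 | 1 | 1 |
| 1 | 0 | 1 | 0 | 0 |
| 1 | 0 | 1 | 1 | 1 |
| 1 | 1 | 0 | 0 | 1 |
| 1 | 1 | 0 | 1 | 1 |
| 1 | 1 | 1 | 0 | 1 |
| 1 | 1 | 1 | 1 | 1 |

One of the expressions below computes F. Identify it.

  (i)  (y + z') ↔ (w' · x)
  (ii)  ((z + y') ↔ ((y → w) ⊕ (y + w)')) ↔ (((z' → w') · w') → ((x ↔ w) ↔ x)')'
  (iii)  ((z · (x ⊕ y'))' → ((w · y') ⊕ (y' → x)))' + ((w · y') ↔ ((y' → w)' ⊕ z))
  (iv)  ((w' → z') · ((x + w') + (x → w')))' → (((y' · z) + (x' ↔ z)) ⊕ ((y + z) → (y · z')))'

(i) fails at (0,0,0,0): the formula yields 0, F is 1.
(ii) fails at (0,0,0,1): the formula yields 0, F is 1.
(iii) fails at (0,0,0,1): the formula yields 0, F is 1.
That leaves (iv). Evaluating it on every row reproduces the table of F exactly.

iv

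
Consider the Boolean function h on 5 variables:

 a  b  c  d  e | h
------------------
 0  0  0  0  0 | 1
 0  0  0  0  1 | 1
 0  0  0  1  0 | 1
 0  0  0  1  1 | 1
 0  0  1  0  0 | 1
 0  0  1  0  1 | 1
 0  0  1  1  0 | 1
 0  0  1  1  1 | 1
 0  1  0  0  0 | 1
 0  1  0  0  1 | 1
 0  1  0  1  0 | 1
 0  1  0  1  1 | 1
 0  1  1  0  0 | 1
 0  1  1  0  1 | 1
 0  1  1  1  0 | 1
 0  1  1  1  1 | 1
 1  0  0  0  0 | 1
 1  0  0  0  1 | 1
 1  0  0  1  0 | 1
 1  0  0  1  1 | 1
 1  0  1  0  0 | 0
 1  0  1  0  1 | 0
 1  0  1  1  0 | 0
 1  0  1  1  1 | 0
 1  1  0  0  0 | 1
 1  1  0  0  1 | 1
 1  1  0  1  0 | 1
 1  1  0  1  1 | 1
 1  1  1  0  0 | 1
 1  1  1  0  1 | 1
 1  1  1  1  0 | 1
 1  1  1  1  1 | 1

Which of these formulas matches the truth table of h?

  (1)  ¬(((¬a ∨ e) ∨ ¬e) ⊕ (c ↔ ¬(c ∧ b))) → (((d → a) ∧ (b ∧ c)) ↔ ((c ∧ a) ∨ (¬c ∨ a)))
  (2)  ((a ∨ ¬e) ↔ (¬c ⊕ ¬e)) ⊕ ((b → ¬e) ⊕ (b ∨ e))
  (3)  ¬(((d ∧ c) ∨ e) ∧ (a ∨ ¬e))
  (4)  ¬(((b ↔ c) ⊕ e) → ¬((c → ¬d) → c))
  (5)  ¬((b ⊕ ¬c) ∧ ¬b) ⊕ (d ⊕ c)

(2) fails at (0,0,0,0,1): the formula yields 0, h is 1.
(3) fails at (0,0,1,1,0): the formula yields 0, h is 1.
(4) fails at (0,0,0,0,0): the formula yields 0, h is 1.
(5) fails at (0,0,0,0,0): the formula yields 0, h is 1.
That leaves (1). Evaluating it on every row reproduces the table of h exactly.

1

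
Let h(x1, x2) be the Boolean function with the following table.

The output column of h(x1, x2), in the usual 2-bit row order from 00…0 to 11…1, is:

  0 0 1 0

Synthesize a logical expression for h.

1 only at (1,0): x1 AND NOT x2.

h(x1, x2) = x1 AND NOT x2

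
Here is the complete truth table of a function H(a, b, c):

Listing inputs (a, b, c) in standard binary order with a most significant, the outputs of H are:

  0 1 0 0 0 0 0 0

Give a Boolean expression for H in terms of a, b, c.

H(a, b, c) = (NOT a AND NOT b) AND c

H is 1 on exactly one input, (0,0,1), whose minterm is ¬a·¬b·c. So H is just that conjunction.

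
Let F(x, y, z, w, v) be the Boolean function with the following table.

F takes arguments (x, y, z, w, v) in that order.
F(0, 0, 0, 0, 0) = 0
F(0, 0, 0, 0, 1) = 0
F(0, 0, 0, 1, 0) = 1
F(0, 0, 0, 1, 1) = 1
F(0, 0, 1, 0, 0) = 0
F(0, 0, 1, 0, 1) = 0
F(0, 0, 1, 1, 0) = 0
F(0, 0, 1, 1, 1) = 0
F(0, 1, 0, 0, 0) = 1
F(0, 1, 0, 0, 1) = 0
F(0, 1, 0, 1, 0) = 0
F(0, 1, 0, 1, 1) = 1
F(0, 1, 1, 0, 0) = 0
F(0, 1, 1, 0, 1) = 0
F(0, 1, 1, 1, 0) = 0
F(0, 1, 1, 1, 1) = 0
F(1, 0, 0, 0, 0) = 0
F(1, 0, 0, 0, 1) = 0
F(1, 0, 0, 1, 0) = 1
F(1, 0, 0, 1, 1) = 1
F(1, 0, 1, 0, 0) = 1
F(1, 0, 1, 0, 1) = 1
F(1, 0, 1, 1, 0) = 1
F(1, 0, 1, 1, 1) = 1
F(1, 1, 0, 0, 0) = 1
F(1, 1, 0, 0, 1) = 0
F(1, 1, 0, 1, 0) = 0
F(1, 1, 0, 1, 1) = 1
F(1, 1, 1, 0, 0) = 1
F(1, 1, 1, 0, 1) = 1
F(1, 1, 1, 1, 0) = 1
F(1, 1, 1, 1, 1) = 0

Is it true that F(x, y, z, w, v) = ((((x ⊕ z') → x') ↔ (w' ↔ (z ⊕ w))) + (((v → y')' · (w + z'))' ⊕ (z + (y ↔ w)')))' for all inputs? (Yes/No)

Yes

Check the formula against F row by row:
  x=0, y=0, z=0, w=0, v=0: formula gives 0, F = 0 ✓
  x=0, y=0, z=0, w=0, v=1: formula gives 0, F = 0 ✓
  x=0, y=0, z=0, w=1, v=0: formula gives 1, F = 1 ✓
  x=0, y=0, z=0, w=1, v=1: formula gives 1, F = 1 ✓
  … (the remaining 28 rows also agree.)
Every row agrees, so the formula is equivalent.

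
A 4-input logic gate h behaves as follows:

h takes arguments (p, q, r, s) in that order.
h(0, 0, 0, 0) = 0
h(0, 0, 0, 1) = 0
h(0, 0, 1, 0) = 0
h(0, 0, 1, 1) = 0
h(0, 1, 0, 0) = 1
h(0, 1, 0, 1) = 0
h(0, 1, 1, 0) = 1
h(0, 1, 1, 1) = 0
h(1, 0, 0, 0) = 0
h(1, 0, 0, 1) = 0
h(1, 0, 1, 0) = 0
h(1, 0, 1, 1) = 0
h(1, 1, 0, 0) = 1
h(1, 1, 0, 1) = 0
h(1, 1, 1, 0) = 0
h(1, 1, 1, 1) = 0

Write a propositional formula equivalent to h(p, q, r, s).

h=1 on 3 inputs: (0,1,0,0), (0,1,1,0), (1,1,0,0). Reading each as a conjunction of literals (¬p·q·¬r·¬s, ¬p·q·r·¬s, p·q·¬r·¬s) and taking the OR gives the canonical DNF.

h(p, q, r, s) = ((((p' · q) · r') · s') + (((p' · q) · r) · s')) + (((p · q) · r') · s')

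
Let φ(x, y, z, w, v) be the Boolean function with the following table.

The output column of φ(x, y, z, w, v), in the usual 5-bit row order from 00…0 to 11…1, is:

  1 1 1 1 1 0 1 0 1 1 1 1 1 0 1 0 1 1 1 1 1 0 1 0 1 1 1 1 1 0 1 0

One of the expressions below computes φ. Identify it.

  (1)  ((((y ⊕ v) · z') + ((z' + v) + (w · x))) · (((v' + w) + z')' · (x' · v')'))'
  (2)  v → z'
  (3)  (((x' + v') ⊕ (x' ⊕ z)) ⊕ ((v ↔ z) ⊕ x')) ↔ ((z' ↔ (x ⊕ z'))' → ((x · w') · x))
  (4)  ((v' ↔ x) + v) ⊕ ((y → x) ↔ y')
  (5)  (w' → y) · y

(1) disagrees with φ on (0,0,1,1,1) (formula → 1, table → 0); rule it out.
(3) disagrees with φ on (0,0,0,0,0) (formula → 0, table → 1); rule it out.
(4) disagrees with φ on (0,0,0,0,1) (formula → 0, table → 1); rule it out.
(5) disagrees with φ on (0,0,0,0,0) (formula → 0, table → 1); rule it out.
Only (2) survives; checking it on all 32 rows confirms it matches φ.

2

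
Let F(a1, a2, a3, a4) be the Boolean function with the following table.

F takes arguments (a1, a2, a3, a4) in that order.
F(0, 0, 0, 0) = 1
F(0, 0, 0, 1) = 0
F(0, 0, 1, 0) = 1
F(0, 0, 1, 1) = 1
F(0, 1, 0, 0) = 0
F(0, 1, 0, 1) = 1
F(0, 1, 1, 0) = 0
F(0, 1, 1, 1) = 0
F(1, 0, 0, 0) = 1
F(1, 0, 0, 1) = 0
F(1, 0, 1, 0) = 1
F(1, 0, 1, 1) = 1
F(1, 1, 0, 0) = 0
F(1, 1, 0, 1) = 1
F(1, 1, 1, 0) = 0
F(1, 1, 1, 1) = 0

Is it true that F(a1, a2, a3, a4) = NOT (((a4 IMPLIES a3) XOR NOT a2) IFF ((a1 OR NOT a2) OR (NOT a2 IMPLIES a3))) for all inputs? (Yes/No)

Yes

Test each input against both F and the formula:
  a1=0, a2=0, a3=0, a4=0: formula gives 1, F = 1 ✓
  a1=0, a2=0, a3=0, a4=1: formula gives 0, F = 0 ✓
  a1=0, a2=0, a3=1, a4=0: formula gives 1, F = 1 ✓
  a1=0, a2=0, a3=1, a4=1: formula gives 1, F = 1 ✓
  …and likewise for the remaining 12 rows.
All 16 rows match — the expression computes F exactly.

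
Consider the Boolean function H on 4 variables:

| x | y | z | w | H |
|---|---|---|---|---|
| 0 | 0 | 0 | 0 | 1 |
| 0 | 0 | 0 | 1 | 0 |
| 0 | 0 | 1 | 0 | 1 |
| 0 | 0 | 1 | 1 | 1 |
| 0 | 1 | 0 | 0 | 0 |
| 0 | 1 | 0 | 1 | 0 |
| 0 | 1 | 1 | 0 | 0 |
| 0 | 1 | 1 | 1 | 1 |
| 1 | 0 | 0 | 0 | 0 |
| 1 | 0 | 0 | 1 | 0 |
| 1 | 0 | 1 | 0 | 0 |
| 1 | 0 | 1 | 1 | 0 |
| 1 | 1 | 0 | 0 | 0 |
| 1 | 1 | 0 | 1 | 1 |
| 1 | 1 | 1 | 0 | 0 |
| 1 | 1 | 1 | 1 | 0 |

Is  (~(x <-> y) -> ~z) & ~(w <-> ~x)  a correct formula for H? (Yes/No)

No

Check the formula against H row by row:
  x=0, y=0, z=0, w=0: formula gives 1, H = 1 ✓
  x=0, y=0, z=0, w=1: formula gives 0, H = 0 ✓
  x=0, y=0, z=1, w=0: formula gives 1, H = 1 ✓
  x=0, y=0, z=1, w=1: formula gives 0, but H = 1 ✗
A single disagreement suffices: at (0,0,1,1) they differ, so the formula does not compute H.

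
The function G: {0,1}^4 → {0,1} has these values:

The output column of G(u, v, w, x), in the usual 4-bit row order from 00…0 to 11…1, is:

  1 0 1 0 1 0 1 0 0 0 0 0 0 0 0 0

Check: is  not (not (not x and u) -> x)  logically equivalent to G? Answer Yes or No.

Evaluate not (not (not x and u) -> x) on each row and compare to G:
  u=0, v=0, w=0, x=0: formula gives 1, G = 1 ✓
  u=0, v=0, w=0, x=1: formula gives 0, G = 0 ✓
  u=0, v=0, w=1, x=0: formula gives 1, G = 1 ✓
  u=0, v=0, w=1, x=1: formula gives 0, G = 0 ✓
  … (the remaining 12 rows also agree.)
Every row agrees, so the formula is equivalent.

Yes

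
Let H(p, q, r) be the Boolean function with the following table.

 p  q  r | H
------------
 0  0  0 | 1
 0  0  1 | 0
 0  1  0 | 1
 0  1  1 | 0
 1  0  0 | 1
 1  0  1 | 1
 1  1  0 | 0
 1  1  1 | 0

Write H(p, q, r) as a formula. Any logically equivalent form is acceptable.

H(p, q, r) = ((((~p & ~q) & ~r) | ((~p & q) & ~r)) | ((p & ~q) & ~r)) | ((p & ~q) & r)

The 1-rows are (0,0,0), (0,1,0), (1,0,0), (1,0,1). Each contributes one minterm — ¬p·¬q·¬r; ¬p·q·¬r; p·¬q·¬r; p·¬q·r — and their disjunction is a sum-of-products form of H.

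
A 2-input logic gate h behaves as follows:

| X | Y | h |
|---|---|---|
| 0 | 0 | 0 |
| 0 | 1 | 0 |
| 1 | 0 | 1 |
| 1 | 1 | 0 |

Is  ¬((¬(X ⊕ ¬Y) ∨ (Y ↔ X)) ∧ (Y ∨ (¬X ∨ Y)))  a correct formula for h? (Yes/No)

Yes

Evaluate ¬((¬(X ⊕ ¬Y) ∨ (Y ↔ X)) ∧ (Y ∨ (¬X ∨ Y))) on each row and compare to h:
  X=0, Y=0: formula gives 0, h = 0 ✓
  X=0, Y=1: formula gives 0, h = 0 ✓
  X=1, Y=0: formula gives 1, h = 1 ✓
  X=1, Y=1: formula gives 0, h = 0 ✓
No disagreement on any input; they are logically equivalent.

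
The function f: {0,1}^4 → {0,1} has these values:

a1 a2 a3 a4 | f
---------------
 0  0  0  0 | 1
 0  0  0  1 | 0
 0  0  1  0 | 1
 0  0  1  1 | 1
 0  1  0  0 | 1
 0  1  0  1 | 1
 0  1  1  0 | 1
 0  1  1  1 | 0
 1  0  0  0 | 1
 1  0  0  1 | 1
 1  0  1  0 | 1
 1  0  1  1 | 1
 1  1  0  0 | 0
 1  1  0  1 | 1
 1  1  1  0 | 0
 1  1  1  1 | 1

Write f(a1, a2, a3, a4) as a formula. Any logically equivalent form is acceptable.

f(a1, a2, a3, a4) = not ((((((not a1 and not a2) and not a3) and a4) or (((not a1 and a2) and a3) and a4)) or (((a1 and a2) and not a3) and not a4)) or (((a1 and a2) and a3) and not a4))

There are just 4 zero rows: (0,0,0,1), (0,1,1,1), (1,1,0,0), (1,1,1,0). Their minterms are ¬a1·¬a2·¬a3·a4, ¬a1·a2·a3·a4, a1·a2·¬a3·¬a4, a1·a2·a3·¬a4; the OR of those covers precisely the 0-outputs, and negating it yields f.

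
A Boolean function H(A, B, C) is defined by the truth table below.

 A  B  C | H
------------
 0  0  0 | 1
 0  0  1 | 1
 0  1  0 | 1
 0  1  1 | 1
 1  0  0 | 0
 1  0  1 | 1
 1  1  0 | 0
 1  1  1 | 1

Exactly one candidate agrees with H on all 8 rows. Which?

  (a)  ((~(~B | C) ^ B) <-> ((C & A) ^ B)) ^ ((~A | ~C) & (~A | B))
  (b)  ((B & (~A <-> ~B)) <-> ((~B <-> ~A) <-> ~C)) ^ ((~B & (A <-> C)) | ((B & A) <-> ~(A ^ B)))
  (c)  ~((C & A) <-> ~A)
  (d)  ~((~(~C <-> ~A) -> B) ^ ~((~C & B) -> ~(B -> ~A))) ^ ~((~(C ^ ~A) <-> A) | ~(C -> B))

c

(a) disagrees with H on (0,0,0) (formula → 0, table → 1); rule it out.
(b) disagrees with H on (0,1,0) (formula → 0, table → 1); rule it out.
(d) disagrees with H on (0,0,0) (formula → 0, table → 1); rule it out.
That leaves (c). Evaluating it on every row reproduces the table of H exactly.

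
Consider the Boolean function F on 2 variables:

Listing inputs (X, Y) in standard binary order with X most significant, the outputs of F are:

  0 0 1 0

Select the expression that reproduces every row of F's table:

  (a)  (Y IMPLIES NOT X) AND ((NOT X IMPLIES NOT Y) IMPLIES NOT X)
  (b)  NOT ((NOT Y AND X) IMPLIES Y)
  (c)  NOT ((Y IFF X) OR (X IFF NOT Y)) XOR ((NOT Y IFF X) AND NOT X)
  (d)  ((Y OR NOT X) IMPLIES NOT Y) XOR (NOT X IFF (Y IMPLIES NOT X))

(a): at (0,0) it gives 1, but F = 0 — eliminated.
(c): at (0,1) it gives 1, but F = 0 — eliminated.
(d): at (0,1) it gives 1, but F = 0 — eliminated.
Only (b) survives; checking it on all 4 rows confirms it matches F.

b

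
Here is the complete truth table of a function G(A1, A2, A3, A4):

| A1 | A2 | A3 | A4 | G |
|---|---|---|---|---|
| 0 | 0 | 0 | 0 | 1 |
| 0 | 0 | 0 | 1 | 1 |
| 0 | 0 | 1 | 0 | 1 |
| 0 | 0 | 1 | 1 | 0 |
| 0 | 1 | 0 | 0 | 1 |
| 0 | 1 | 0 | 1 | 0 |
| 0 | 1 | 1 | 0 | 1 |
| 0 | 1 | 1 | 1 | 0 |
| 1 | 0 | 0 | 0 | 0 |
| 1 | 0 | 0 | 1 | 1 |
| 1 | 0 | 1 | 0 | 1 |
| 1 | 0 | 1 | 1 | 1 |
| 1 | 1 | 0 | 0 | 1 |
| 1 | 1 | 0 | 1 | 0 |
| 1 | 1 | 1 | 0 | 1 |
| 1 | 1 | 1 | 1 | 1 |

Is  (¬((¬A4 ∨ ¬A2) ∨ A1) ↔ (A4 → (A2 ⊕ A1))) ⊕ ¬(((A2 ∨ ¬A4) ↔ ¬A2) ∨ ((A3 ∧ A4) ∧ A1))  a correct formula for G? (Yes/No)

Test each input against both G and the formula:
  A1=0, A2=0, A3=0, A4=0: formula gives 0, but G = 1 ✗
Since they disagree at (0,0,0,0), the expression is not a correct formula for G.

No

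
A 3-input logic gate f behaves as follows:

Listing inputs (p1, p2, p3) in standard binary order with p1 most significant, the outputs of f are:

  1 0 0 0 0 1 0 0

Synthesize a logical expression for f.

f(p1, p2, p3) = ((¬p1 ∧ ¬p2) ∧ ¬p3) ∨ ((p1 ∧ ¬p2) ∧ p3)

Collect the rows where f=1 — (0,0,0), (1,0,1) — and write one minterm per row: ¬p1·¬p2·¬p3, p1·¬p2·p3. Their union (logical OR) reproduces the table exactly.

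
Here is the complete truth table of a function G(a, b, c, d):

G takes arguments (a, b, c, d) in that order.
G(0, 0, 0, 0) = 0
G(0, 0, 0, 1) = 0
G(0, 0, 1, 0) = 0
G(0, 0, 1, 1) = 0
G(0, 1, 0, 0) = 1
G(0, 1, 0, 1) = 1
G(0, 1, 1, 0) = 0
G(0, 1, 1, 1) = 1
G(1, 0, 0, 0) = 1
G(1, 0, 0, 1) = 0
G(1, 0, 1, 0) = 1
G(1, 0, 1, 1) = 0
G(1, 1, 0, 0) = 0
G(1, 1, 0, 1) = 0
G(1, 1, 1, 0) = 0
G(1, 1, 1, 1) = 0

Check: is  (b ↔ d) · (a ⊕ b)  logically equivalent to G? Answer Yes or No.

No

Check the formula against G row by row:
  a=0, b=0, c=0, d=0: formula gives 0, G = 0 ✓
  a=0, b=0, c=0, d=1: formula gives 0, G = 0 ✓
  a=0, b=0, c=1, d=0: formula gives 0, G = 0 ✓
  a=0, b=0, c=1, d=1: formula gives 0, G = 0 ✓
  a=0, b=1, c=0, d=0: formula gives 0, but G = 1 ✗
Since they disagree at (0,1,0,0), the expression is not a correct formula for G.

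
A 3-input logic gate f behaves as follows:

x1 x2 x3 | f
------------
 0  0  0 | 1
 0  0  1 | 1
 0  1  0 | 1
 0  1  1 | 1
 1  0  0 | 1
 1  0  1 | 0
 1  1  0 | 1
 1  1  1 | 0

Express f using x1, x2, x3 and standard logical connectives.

f(x1, x2, x3) = ~(((x1 & ~x2) & x3) | ((x1 & x2) & x3))

f is 0 on only 2 rows — (1,0,1), (1,1,1). Writing each as a minterm (x1·¬x2·x3, x1·x2·x3) and OR-ing them characterizes exactly where f=0, so f is the negation of that disjunction.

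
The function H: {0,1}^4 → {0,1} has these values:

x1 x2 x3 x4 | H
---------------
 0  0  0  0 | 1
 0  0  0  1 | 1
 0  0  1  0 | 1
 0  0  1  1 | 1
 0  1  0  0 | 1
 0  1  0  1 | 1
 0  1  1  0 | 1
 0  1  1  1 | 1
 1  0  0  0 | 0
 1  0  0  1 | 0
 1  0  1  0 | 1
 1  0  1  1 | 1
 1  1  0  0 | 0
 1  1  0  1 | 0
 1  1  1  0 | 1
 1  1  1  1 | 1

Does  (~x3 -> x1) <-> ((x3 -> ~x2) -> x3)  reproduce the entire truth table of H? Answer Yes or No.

Evaluate (~x3 -> x1) <-> ((x3 -> ~x2) -> x3) on each row and compare to H:
  x1=0, x2=0, x3=0, x4=0: formula gives 1, H = 1 ✓
  x1=0, x2=0, x3=0, x4=1: formula gives 1, H = 1 ✓
  x1=0, x2=0, x3=1, x4=0: formula gives 1, H = 1 ✓
  x1=0, x2=0, x3=1, x4=1: formula gives 1, H = 1 ✓
  …and likewise for the remaining 12 rows.
Every row agrees, so the formula is equivalent.

Yes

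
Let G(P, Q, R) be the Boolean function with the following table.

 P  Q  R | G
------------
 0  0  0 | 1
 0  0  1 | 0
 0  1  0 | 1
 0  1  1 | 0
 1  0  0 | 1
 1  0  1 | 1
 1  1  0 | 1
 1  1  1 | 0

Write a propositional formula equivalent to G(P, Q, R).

G is 0 on only 3 rows — (0,0,1), (0,1,1), (1,1,1). Writing each as a minterm (¬P·¬Q·R, ¬P·Q·R, P·Q·R) and OR-ing them characterizes exactly where G=0, so G is the negation of that disjunction.

G(P, Q, R) = ¬((((¬P ∧ ¬Q) ∧ R) ∨ ((¬P ∧ Q) ∧ R)) ∨ ((P ∧ Q) ∧ R))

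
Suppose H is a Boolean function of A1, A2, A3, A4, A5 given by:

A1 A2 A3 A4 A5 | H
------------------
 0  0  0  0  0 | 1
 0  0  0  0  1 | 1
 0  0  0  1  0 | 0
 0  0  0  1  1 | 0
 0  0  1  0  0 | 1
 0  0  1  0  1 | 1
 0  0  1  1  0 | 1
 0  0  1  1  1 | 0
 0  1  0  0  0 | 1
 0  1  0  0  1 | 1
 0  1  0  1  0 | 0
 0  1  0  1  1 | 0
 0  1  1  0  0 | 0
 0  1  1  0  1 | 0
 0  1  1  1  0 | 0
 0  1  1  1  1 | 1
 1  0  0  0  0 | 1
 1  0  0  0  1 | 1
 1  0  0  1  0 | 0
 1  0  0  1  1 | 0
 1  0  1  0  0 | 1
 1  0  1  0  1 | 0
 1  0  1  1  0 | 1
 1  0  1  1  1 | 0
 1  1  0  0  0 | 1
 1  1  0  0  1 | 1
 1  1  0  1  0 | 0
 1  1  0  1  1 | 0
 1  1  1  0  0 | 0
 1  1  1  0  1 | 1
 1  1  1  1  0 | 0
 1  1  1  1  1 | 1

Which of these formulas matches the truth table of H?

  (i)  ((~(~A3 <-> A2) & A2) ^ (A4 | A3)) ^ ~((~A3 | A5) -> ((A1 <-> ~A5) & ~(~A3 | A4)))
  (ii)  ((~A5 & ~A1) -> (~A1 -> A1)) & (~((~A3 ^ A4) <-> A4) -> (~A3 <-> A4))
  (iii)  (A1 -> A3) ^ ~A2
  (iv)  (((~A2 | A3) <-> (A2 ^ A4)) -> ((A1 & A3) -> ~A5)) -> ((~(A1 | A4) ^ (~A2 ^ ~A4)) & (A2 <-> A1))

i

(ii): at (0,0,0,0,0) it gives 0, but H = 1 — eliminated.
(iii): at (0,0,0,0,0) it gives 0, but H = 1 — eliminated.
(iv): at (0,0,0,1,0) it gives 1, but H = 0 — eliminated.
That leaves (i). Evaluating it on every row reproduces the table of H exactly.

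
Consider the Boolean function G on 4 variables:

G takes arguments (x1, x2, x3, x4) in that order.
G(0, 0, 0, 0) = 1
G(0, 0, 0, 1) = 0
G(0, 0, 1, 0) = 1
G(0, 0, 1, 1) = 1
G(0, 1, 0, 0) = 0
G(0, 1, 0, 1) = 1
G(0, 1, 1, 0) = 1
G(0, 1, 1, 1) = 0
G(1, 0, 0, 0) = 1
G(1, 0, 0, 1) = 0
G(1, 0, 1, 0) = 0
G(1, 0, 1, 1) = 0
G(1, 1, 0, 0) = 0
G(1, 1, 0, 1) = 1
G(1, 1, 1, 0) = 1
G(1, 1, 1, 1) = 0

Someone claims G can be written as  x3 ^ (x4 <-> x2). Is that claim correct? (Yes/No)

No

Check the formula against G row by row:
  x1=0, x2=0, x3=0, x4=0: formula gives 1, G = 1 ✓
  x1=0, x2=0, x3=0, x4=1: formula gives 0, G = 0 ✓
  x1=0, x2=0, x3=1, x4=0: formula gives 0, but G = 1 ✗
Since they disagree at (0,0,1,0), the expression is not a correct formula for G.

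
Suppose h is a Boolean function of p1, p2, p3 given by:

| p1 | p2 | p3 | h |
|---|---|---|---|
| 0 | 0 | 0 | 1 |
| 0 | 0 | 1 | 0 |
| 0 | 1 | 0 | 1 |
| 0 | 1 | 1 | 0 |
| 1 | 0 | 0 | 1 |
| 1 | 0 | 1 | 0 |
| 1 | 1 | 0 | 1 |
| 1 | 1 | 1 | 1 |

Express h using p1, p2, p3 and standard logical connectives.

h(p1, p2, p3) = ((((p1' · p2') · p3) + ((p1' · p2) · p3)) + ((p1 · p2') · p3))'

The 0-rows are (0,0,1), (0,1,1), (1,0,1). Take each as a conjunction (¬p1·¬p2·p3, ¬p1·p2·p3, p1·¬p2·p3), form their disjunction, and complement — that gives a formula that is 1 everywhere h is.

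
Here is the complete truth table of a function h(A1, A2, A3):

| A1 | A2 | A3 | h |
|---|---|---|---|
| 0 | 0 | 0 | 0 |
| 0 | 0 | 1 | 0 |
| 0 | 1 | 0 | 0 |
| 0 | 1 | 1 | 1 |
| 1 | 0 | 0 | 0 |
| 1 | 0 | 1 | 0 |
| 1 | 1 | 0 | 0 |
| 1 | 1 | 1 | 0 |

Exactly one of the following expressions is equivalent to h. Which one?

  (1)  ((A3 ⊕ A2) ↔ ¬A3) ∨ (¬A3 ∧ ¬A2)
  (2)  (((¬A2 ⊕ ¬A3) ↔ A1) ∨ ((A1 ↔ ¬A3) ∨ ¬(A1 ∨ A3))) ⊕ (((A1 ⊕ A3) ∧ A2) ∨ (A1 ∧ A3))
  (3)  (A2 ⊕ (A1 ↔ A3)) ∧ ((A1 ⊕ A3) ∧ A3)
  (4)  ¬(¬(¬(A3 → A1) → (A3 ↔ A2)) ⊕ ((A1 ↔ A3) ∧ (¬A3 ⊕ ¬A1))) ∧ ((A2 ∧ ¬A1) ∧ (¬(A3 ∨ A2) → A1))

(1) fails at (0,0,0): the formula yields 1, h is 0.
(2) fails at (0,0,0): the formula yields 1, h is 0.
(4) fails at (0,1,0): the formula yields 1, h is 0.
Only (3) survives; checking it on all 8 rows confirms it matches h.

3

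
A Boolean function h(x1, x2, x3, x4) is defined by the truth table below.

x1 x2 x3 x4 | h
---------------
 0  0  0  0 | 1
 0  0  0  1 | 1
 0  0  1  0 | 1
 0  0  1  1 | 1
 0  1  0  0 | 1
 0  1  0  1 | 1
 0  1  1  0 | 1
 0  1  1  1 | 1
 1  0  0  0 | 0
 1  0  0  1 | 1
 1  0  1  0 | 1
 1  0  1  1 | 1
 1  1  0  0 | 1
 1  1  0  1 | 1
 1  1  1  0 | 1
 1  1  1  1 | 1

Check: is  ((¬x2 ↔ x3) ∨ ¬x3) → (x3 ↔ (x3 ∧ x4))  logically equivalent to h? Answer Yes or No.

No

Check the formula against h row by row:
  x1=0, x2=0, x3=0, x4=0: formula gives 1, h = 1 ✓
  x1=0, x2=0, x3=0, x4=1: formula gives 1, h = 1 ✓
  x1=0, x2=0, x3=1, x4=0: formula gives 0, but h = 1 ✗
A single disagreement suffices: at (0,0,1,0) they differ, so the formula does not compute h.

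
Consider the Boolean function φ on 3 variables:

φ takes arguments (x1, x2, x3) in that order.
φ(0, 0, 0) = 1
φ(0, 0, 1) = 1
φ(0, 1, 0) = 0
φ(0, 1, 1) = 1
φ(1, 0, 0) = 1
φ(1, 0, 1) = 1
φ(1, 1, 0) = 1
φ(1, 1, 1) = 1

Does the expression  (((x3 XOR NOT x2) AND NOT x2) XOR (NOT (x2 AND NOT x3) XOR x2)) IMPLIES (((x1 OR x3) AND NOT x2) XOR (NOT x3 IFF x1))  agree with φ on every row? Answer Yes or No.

No

Test each input against both φ and the formula:
  x1=0, x2=0, x3=0: formula gives 1, φ = 1 ✓
  x1=0, x2=0, x3=1: formula gives 0, but φ = 1 ✗
A single disagreement suffices: at (0,0,1) they differ, so the formula does not compute φ.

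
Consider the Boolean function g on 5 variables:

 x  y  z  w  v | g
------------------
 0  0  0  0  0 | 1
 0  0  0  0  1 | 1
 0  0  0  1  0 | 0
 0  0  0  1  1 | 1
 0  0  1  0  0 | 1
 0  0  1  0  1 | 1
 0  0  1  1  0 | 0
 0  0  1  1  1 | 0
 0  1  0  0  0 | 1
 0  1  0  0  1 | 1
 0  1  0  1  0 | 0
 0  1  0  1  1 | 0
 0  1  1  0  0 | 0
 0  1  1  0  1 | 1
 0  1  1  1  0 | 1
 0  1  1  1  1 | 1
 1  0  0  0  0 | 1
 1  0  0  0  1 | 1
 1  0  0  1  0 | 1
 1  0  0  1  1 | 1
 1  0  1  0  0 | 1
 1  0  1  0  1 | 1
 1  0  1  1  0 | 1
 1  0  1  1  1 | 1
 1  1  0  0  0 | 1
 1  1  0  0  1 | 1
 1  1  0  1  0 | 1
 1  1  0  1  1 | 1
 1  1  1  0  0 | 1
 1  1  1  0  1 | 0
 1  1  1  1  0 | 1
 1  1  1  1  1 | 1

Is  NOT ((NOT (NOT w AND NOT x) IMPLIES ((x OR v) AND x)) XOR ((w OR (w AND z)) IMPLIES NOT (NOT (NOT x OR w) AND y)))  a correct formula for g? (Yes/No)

No

Evaluate NOT ((NOT (NOT w AND NOT x) IMPLIES ((x OR v) AND x)) XOR ((w OR (w AND z)) IMPLIES NOT (NOT (NOT x OR w) AND y))) on each row and compare to g:
  x=0, y=0, z=0, w=0, v=0: formula gives 1, g = 1 ✓
  x=0, y=0, z=0, w=0, v=1: formula gives 1, g = 1 ✓
  x=0, y=0, z=0, w=1, v=0: formula gives 0, g = 0 ✓
  x=0, y=0, z=0, w=1, v=1: formula gives 0, but g = 1 ✗
Row (0,0,0,1,1) is a counterexample, so the formula is not equivalent to g.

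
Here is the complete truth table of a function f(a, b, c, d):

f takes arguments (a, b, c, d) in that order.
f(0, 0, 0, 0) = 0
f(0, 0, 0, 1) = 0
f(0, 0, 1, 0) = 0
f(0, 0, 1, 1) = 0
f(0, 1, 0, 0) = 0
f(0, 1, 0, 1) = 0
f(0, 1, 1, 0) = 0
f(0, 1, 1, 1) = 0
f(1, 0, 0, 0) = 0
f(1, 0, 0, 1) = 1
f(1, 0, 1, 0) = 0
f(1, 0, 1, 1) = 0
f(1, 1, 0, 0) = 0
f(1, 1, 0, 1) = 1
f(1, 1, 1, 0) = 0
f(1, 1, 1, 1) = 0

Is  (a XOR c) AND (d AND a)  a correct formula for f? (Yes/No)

Yes

Check the formula against f row by row:
  a=0, b=0, c=0, d=0: formula gives 0, f = 0 ✓
  a=0, b=0, c=0, d=1: formula gives 0, f = 0 ✓
  a=0, b=0, c=1, d=0: formula gives 0, f = 0 ✓
  a=0, b=0, c=1, d=1: formula gives 0, f = 0 ✓
  … (the remaining 12 rows also agree.)
All 16 rows match — the expression computes f exactly.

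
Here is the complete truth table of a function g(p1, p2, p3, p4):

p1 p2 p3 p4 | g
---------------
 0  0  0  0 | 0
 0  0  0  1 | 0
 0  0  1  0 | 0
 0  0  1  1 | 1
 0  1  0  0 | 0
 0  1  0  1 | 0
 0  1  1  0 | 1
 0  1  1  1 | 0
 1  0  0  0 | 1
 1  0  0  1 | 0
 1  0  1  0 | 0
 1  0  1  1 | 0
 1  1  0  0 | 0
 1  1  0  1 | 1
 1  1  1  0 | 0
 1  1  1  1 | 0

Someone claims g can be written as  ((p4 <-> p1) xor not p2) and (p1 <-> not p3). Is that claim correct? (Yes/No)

Evaluate ((p4 <-> p1) xor not p2) and (p1 <-> not p3) on each row and compare to g:
  p1=0, p2=0, p3=0, p4=0: formula gives 0, g = 0 ✓
  p1=0, p2=0, p3=0, p4=1: formula gives 0, g = 0 ✓
  p1=0, p2=0, p3=1, p4=0: formula gives 0, g = 0 ✓
  p1=0, p2=0, p3=1, p4=1: formula gives 1, g = 1 ✓
  …and likewise for the remaining 12 rows.
All 16 rows match — the expression computes g exactly.

Yes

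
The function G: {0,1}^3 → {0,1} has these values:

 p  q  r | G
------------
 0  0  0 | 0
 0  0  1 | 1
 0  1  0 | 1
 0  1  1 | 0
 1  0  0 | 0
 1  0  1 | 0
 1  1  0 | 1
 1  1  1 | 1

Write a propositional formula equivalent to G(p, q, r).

G=1 on 4 inputs: (0,0,1), (0,1,0), (1,1,0), (1,1,1). Reading each as a conjunction of literals (¬p·¬q·r, ¬p·q·¬r, p·q·¬r, p·q·r) and taking the OR gives the canonical DNF.

G(p, q, r) = ((((¬p ∧ ¬q) ∧ r) ∨ ((¬p ∧ q) ∧ ¬r)) ∨ ((p ∧ q) ∧ ¬r)) ∨ ((p ∧ q) ∧ r)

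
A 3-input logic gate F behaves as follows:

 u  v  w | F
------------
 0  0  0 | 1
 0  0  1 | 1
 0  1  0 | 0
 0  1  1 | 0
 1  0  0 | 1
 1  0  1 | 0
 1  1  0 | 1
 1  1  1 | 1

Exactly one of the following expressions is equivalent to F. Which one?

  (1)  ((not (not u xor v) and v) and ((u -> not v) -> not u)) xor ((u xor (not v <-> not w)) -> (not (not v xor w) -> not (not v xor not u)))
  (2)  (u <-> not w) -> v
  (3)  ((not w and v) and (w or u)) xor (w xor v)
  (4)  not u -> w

1

(2) fails at (0,0,1): the formula yields 0, F is 1.
(3) fails at (0,0,0): the formula yields 0, F is 1.
(4) fails at (0,0,0): the formula yields 0, F is 1.
That leaves (1). Evaluating it on every row reproduces the table of F exactly.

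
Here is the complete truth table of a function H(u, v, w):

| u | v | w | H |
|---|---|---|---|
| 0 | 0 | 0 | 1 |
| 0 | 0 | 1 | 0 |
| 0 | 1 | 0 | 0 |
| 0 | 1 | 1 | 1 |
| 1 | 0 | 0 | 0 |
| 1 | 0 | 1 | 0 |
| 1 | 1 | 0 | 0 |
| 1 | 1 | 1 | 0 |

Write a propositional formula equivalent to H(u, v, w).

H=1 on 2 inputs: (0,0,0), (0,1,1). Reading each as a conjunction of literals (¬u·¬v·¬w, ¬u·v·w) and taking the OR gives the canonical DNF.

H(u, v, w) = ((~u & ~v) & ~w) | ((~u & v) & w)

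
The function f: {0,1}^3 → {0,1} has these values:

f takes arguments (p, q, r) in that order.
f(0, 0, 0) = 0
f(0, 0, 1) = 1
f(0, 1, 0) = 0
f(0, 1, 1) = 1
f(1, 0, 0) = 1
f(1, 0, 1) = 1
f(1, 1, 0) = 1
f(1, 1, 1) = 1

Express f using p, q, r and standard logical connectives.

f is 0 on only 2 rows — (0,0,0), (0,1,0). Writing each as a minterm (¬p·¬q·¬r, ¬p·q·¬r) and OR-ing them characterizes exactly where f=0, so f is the negation of that disjunction.

f(p, q, r) = not (((not p and not q) and not r) or ((not p and q) and not r))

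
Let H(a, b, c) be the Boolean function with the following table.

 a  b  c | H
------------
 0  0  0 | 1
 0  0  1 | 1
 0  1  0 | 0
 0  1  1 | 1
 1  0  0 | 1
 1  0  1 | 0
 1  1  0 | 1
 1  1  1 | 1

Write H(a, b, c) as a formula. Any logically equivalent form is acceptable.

H is 0 on only 2 rows — (0,1,0), (1,0,1). Writing each as a minterm (¬a·b·¬c, a·¬b·c) and OR-ing them characterizes exactly where H=0, so H is the negation of that disjunction.

H(a, b, c) = (((a' · b) · c') + ((a · b') · c))'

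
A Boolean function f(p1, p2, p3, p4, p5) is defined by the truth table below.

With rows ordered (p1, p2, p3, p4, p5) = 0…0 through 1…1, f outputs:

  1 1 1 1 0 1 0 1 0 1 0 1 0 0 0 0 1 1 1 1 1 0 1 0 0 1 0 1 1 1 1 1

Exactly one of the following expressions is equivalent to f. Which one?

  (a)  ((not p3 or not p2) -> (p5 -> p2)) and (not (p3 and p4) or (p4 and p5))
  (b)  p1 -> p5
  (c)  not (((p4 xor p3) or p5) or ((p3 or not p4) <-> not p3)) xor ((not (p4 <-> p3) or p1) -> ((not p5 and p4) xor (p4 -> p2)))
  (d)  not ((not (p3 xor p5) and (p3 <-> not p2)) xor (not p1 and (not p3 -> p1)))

(a) fails at (0,0,0,0,1): the formula yields 0, f is 1.
(b) fails at (0,0,1,0,0): the formula yields 1, f is 0.
(c) fails at (0,0,0,1,1): the formula yields 0, f is 1.
That leaves (d). Evaluating it on every row reproduces the table of f exactly.

d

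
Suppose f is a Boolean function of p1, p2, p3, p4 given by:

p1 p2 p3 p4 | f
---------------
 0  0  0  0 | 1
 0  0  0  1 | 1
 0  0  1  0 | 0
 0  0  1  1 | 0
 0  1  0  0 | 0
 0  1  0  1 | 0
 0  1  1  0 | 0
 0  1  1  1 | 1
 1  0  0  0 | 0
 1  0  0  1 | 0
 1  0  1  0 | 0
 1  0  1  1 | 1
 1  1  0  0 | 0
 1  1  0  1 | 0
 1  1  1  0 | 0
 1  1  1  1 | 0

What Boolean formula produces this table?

f=1 on 4 inputs: (0,0,0,0), (0,0,0,1), (0,1,1,1), (1,0,1,1). Reading each as a conjunction of literals (¬p1·¬p2·¬p3·¬p4, ¬p1·¬p2·¬p3·p4, ¬p1·p2·p3·p4, p1·¬p2·p3·p4) and taking the OR gives the canonical DNF.

f(p1, p2, p3, p4) = (((((p1' · p2') · p3') · p4') + (((p1' · p2') · p3') · p4)) + (((p1' · p2) · p3) · p4)) + (((p1 · p2') · p3) · p4)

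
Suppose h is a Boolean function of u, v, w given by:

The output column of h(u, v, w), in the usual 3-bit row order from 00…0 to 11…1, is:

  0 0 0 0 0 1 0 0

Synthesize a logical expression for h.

h(u, v, w) = (u & ~v) & w

Only row (1,0,1) gives 1. That row's minterm u·¬v·w is h directly.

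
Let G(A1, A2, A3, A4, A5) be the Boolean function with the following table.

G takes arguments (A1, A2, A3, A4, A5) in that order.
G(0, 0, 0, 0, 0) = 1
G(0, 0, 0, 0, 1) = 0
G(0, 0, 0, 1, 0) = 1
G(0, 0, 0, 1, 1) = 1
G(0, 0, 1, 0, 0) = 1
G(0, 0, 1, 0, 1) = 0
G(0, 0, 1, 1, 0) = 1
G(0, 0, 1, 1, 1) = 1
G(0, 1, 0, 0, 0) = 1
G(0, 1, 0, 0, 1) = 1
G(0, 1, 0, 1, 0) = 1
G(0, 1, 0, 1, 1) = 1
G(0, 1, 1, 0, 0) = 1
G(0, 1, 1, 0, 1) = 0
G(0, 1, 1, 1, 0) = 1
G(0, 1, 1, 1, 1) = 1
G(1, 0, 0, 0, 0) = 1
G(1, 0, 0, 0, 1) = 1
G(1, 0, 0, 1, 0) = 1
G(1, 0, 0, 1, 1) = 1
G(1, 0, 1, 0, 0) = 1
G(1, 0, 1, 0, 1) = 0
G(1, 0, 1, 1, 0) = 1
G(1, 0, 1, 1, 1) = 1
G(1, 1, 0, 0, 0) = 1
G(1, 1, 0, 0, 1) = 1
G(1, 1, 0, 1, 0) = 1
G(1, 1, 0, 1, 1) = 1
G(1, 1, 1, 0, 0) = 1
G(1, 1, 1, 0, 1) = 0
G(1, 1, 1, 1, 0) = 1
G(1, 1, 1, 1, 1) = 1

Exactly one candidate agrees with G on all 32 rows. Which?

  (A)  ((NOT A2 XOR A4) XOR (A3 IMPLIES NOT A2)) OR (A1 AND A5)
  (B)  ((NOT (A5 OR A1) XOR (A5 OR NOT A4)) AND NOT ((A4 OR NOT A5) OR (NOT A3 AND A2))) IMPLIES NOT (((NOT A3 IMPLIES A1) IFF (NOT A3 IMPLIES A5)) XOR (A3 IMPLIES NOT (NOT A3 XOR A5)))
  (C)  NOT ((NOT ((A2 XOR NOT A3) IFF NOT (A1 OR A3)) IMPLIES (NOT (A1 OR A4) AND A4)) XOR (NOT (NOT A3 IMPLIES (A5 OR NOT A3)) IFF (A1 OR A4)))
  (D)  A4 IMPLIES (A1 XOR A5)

B

(A): at (0,0,0,0,0) it gives 0, but G = 1 — eliminated.
(C): at (0,0,0,0,1) it gives 1, but G = 0 — eliminated.
(D): at (0,0,0,0,1) it gives 1, but G = 0 — eliminated.
That leaves (B). Evaluating it on every row reproduces the table of G exactly.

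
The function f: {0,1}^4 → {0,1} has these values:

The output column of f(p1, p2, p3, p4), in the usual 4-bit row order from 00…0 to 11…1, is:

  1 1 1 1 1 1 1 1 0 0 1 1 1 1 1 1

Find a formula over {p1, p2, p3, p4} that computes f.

f(p1, p2, p3, p4) = NOT ((((p1 AND NOT p2) AND NOT p3) AND NOT p4) OR (((p1 AND NOT p2) AND NOT p3) AND p4))

The 0-rows are (1,0,0,0), (1,0,0,1). Take each as a conjunction (p1·¬p2·¬p3·¬p4, p1·¬p2·¬p3·p4), form their disjunction, and complement — that gives a formula that is 1 everywhere f is.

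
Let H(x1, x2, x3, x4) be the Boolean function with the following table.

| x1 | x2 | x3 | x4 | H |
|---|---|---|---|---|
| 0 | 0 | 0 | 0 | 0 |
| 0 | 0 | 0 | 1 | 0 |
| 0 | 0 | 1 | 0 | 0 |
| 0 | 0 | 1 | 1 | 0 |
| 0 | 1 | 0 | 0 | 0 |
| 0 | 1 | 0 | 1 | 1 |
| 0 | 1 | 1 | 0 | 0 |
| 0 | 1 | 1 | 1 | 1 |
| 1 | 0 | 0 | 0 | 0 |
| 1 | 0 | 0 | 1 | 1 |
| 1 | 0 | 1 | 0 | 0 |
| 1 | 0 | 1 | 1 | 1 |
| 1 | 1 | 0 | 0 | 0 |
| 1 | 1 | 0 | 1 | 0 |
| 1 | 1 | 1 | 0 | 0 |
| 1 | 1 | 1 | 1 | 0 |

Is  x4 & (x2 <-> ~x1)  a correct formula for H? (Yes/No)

Test each input against both H and the formula:
  x1=0, x2=0, x3=0, x4=0: formula gives 0, H = 0 ✓
  x1=0, x2=0, x3=0, x4=1: formula gives 0, H = 0 ✓
  x1=0, x2=0, x3=1, x4=0: formula gives 0, H = 0 ✓
  x1=0, x2=0, x3=1, x4=1: formula gives 0, H = 0 ✓
  …and likewise for the remaining 12 rows.
All 16 rows match — the expression computes H exactly.

Yes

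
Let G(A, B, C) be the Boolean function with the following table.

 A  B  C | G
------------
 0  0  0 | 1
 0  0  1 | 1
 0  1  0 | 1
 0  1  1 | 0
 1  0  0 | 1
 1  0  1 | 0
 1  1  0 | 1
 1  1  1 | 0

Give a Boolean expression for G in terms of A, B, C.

G(A, B, C) = ((((A' · B) · C) + ((A · B') · C)) + ((A · B) · C))'

G is 0 on only 3 rows — (0,1,1), (1,0,1), (1,1,1). Writing each as a minterm (¬A·B·C, A·¬B·C, A·B·C) and OR-ing them characterizes exactly where G=0, so G is the negation of that disjunction.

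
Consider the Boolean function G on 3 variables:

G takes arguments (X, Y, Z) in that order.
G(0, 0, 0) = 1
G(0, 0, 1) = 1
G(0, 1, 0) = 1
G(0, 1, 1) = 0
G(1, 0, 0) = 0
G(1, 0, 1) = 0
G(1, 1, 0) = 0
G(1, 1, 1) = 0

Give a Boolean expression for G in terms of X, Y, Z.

G(X, Y, Z) = (((not X and not Y) and not Z) or ((not X and not Y) and Z)) or ((not X and Y) and not Z)

The 1-rows are (0,0,0), (0,0,1), (0,1,0). Each contributes one minterm — ¬X·¬Y·¬Z; ¬X·¬Y·Z; ¬X·Y·¬Z — and their disjunction is a sum-of-products form of G.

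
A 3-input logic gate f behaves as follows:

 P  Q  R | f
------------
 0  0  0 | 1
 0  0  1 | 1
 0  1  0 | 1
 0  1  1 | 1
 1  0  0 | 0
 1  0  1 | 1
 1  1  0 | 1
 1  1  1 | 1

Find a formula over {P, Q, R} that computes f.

Only row (1,0,0) gives 0. So f is 1 everywhere except there — the complement of the minterm P·¬Q·¬R.

f(P, Q, R) = not ((P and not Q) and not R)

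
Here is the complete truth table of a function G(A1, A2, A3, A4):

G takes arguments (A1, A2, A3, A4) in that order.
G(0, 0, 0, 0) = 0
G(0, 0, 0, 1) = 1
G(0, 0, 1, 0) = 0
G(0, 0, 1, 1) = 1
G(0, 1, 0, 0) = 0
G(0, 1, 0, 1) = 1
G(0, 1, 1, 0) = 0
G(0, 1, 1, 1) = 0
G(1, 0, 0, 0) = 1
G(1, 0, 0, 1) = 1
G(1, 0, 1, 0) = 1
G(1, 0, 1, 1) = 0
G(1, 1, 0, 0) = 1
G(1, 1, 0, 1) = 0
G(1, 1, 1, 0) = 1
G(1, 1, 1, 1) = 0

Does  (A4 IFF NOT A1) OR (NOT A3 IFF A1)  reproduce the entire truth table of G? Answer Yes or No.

No

Test each input against both G and the formula:
  A1=0, A2=0, A3=0, A4=0: formula gives 0, G = 0 ✓
  A1=0, A2=0, A3=0, A4=1: formula gives 1, G = 1 ✓
  A1=0, A2=0, A3=1, A4=0: formula gives 1, but G = 0 ✗
A single disagreement suffices: at (0,0,1,0) they differ, so the formula does not compute G.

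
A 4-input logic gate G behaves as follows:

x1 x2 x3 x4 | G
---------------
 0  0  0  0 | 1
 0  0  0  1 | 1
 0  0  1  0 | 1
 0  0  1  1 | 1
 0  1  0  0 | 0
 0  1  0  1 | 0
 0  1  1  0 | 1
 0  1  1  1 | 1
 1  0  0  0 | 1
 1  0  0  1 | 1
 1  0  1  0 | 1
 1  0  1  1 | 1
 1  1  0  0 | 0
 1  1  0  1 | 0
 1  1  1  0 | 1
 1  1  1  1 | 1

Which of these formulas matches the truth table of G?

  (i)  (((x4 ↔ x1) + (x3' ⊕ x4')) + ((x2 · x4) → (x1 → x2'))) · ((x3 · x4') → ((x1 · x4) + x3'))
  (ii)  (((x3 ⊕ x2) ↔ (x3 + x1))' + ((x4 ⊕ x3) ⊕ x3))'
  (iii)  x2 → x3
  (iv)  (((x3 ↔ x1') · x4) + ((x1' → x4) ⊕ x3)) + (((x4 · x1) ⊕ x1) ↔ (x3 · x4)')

(i) fails at (0,0,1,0): the formula yields 0, G is 1.
(ii) fails at (0,0,0,1): the formula yields 0, G is 1.
(iv) fails at (0,0,0,0): the formula yields 0, G is 1.
Only (iii) survives; checking it on all 16 rows confirms it matches G.

iii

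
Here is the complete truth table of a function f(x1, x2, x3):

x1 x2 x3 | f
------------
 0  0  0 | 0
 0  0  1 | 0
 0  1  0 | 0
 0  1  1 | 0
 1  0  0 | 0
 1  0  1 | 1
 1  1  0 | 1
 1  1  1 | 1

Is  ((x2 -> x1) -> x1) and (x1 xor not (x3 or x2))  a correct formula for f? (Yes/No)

Check the formula against f row by row:
  x1=0, x2=0, x3=0: formula gives 0, f = 0 ✓
  x1=0, x2=0, x3=1: formula gives 0, f = 0 ✓
  x1=0, x2=1, x3=0: formula gives 0, f = 0 ✓
  x1=0, x2=1, x3=1: formula gives 0, f = 0 ✓
  x1=1, x2=0, x3=0: formula gives 0, f = 0 ✓
  … (the remaining 3 rows also agree.)
All 8 rows match — the expression computes f exactly.

Yes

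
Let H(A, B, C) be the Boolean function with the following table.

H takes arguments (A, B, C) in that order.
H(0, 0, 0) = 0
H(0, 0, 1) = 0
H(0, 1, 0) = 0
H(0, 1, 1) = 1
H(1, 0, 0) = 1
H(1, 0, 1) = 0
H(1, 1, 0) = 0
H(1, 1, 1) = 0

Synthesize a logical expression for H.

H=1 on 2 inputs: (0,1,1), (1,0,0). Reading each as a conjunction of literals (¬A·B·C, A·¬B·¬C) and taking the OR gives the canonical DNF.

H(A, B, C) = ((¬A ∧ B) ∧ C) ∨ ((A ∧ ¬B) ∧ ¬C)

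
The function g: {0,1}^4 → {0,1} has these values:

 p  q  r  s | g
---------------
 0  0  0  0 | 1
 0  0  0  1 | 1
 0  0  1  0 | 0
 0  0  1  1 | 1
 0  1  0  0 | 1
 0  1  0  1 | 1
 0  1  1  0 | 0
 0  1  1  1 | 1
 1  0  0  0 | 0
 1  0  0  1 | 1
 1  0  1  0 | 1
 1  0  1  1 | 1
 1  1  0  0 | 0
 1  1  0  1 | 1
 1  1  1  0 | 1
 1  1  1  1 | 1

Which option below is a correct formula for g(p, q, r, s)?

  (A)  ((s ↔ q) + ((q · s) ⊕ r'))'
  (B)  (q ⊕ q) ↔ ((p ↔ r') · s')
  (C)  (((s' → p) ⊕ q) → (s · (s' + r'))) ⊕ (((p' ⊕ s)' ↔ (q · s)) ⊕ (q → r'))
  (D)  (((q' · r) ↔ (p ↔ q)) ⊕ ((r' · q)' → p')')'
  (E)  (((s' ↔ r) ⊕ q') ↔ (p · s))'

B

(A) fails at (0,0,0,0): the formula yields 0, g is 1.
(C) fails at (0,0,0,1): the formula yields 0, g is 1.
(D) fails at (0,0,1,1): the formula yields 0, g is 1.
(E) fails at (0,0,0,1): the formula yields 0, g is 1.
(B) is the remaining candidate, and it agrees with g on all 16 inputs.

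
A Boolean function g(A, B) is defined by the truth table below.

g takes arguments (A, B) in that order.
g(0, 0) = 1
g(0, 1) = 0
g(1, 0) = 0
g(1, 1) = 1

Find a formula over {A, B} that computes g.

The output is 1 exactly when an even number of inputs are 1 — the complement of 2-way XOR.

g(A, B) = (A ⊕ B)'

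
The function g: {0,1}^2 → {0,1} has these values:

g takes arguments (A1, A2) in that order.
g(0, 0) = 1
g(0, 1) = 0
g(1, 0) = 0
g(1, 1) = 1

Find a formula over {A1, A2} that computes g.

The output is 1 exactly when an even number of inputs are 1 — the complement of 2-way XOR.

g(A1, A2) = ~(A1 ^ A2)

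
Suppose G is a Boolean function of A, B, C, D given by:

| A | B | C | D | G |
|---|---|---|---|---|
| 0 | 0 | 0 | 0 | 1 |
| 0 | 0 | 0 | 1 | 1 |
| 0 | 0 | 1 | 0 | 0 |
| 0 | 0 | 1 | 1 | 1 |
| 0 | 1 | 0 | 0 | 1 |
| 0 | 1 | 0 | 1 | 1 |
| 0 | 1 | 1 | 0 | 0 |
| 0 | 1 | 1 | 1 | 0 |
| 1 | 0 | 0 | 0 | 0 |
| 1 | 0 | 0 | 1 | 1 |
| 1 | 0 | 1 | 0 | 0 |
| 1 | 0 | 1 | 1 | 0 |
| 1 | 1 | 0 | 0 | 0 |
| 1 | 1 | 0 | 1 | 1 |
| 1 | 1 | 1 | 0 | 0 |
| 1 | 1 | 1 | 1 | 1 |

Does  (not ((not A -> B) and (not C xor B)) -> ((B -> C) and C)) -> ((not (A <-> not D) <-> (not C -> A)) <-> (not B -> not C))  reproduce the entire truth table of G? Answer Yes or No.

Check the formula against G row by row:
  A=0, B=0, C=0, D=0: formula gives 1, G = 1 ✓
  A=0, B=0, C=0, D=1: formula gives 1, G = 1 ✓
  A=0, B=0, C=1, D=0: formula gives 0, G = 0 ✓
  A=0, B=0, C=1, D=1: formula gives 1, G = 1 ✓
  …
  A=0, B=1, C=1, D=0: formula gives 1, but G = 0 ✗
Since they disagree at (0,1,1,0), the expression is not a correct formula for G.

No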